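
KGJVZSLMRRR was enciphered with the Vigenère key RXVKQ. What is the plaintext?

Repeat the key across the ciphertext: RXVKQRXVKQR
K(10)−R(17): -7≡19 → T
G(6)−X(23): -17≡9 → J
J(9)−V(21): -12≡14 → O
V(21)−K(10): 11 → L
Z(25)−Q(16): 9 → J
S(18)−R(17): 1 → B
L(11)−X(23): -12≡14 → O
M(12)−V(21): -9≡17 → R
R(17)−K(10): 7 → H
R(17)−Q(16): 1 → B
R(17)−R(17): 0 → A

TJOLJBORHBA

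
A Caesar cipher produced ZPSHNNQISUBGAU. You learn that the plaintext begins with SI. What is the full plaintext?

SILAGGJBLNUZTN

From the crib: Z(25)−S(18)=7, so the shift is 7.
Subtract 7 from each ciphertext letter:
Z(25): 25−7=18 → S
P(15): 15−7=8 → I
S(18): 18−7=11 → L
H(7): 7−7=0 → A
N(13): 13−7=6 → G
N(13): 13−7=6 → G
Q(16): 16−7=9 → J
I(8): 8−7=1 → B
S(18): 18−7=11 → L
U(20): 20−7=13 → N
B(1): 1−7=-6≡20 → U
G(6): 6−7=-1≡25 → Z
A(0): 0−7=-7≡19 → T
U(20): 20−7=13 → N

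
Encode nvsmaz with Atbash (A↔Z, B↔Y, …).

n(13) → m(12)
v(21) → e(4)
s(18) → h(7)
m(12) → n(13)
a(0) → z(25)
z(25) → a(0)

mehnza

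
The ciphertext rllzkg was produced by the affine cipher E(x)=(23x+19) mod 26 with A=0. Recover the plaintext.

suuydn

The inverse of 23 mod 26 is 17, since 23·17=391≡1. Apply D(y)=17·(y−19) mod 26:
r(17): 17·(17−19)=-34≡18 → s
l(11): 17·(11−19)=-136≡20 → u
l(11): 17·(11−19)=-136≡20 → u
z(25): 17·(25−19)=102≡24 → y
k(10): 17·(10−19)=-153≡3 → d
g(6): 17·(6−19)=-221≡13 → n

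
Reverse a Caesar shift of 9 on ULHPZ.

LCYGQ

U(20): 20−9=11 → L
L(11): 11−9=2 → C
H(7): 7−9=-2≡24 → Y
P(15): 15−9=6 → G
Z(25): 25−9=16 → Q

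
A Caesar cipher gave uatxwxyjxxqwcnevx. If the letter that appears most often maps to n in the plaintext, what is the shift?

10

The most frequent ciphertext letter is x (appears 5 times).
x is position 23; n is position 13.
Shift = 10.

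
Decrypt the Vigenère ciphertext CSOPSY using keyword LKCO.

Repeat the key across the ciphertext: LKCOLK
C(2)−L(11): -9≡17 → R
S(18)−K(10): 8 → I
O(14)−C(2): 12 → M
P(15)−O(14): 1 → B
S(18)−L(11): 7 → H
Y(24)−K(10): 14 → O

RIMBHO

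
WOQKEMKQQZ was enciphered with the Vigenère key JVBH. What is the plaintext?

Repeat the key across the ciphertext: JVBHJVBHJV
W(22)−J(9): 13 → N
O(14)−V(21): -7≡19 → T
Q(16)−B(1): 15 → P
K(10)−H(7): 3 → D
E(4)−J(9): -5≡21 → V
M(12)−V(21): -9≡17 → R
K(10)−B(1): 9 → J
Q(16)−H(7): 9 → J
Q(16)−J(9): 7 → H
Z(25)−V(21): 4 → E

NTPDVRJJHE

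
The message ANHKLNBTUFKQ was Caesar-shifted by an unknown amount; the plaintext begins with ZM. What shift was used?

1

From the crib: A(0)−Z(25)=-25≡1, so the shift is 1.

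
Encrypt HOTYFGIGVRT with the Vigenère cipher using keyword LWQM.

Repeat the key across the message: LWQMLWQMLWQ
H(7)+L(11): 18 → S
O(14)+W(22): 36≡10 → K
T(19)+Q(16): 35≡9 → J
Y(24)+M(12): 36≡10 → K
F(5)+L(11): 16 → Q
G(6)+W(22): 28≡2 → C
I(8)+Q(16): 24 → Y
G(6)+M(12): 18 → S
V(21)+L(11): 32≡6 → G
R(17)+W(22): 39≡13 → N
T(19)+Q(16): 35≡9 → J

SKJKQCYSGNJ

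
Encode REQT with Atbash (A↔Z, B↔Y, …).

R(17) → I(8)
E(4) → V(21)
Q(16) → J(9)
T(19) → G(6)

IVJG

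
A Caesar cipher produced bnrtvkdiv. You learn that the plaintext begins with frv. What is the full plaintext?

frvxzohmz

From the crib: b(1)−f(5)=-4≡22, so the shift is 22.
Subtract 22 from each ciphertext letter:
b(1): 1−22=-21≡5 → f
n(13): 13−22=-9≡17 → r
r(17): 17−22=-5≡21 → v
t(19): 19−22=-3≡23 → x
v(21): 21−22=-1≡25 → z
k(10): 10−22=-12≡14 → o
d(3): 3−22=-19≡7 → h
i(8): 8−22=-14≡12 → m
v(21): 21−22=-1≡25 → z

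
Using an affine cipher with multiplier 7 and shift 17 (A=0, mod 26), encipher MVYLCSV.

XIDQFNI

M(12): 7·12+17=101≡23 → X
V(21): 7·21+17=164≡8 → I
Y(24): 7·24+17=185≡3 → D
L(11): 7·11+17=94≡16 → Q
C(2): 7·2+17=31≡5 → F
S(18): 7·18+17=143≡13 → N
V(21): 7·21+17=164≡8 → I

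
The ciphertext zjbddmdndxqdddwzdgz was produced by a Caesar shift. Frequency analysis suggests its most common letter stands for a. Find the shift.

The most frequent ciphertext letter is d (appears 8 times).
d is position 3; a is position 0.
Shift = 3.

3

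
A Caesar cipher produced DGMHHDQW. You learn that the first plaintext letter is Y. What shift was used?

From the crib: D(3)−Y(24)=-21≡5, so the shift is 5.

5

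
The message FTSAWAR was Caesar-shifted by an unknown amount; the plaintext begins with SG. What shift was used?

13

From the crib: F(5)−S(18)=-13≡13, so the shift is 13.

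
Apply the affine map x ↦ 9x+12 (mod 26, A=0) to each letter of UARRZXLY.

KMJJDLHU

U(20): 9·20+12=192≡10 → K
A(0): 9·0+12=12 → M
R(17): 9·17+12=165≡9 → J
R(17): 9·17+12=165≡9 → J
Z(25): 9·25+12=237≡3 → D
X(23): 9·23+12=219≡11 → L
L(11): 9·11+12=111≡7 → H
Y(24): 9·24+12=228≡20 → U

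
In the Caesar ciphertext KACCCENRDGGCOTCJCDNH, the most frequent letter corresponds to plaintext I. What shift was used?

20

The most frequent ciphertext letter is C (appears 6 times).
C is position 2; I is position 8.
Shift = -6≡20.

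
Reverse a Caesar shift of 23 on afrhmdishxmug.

diukpglvkapxj

a(0): 0−23=-23≡3 → d
f(5): 5−23=-18≡8 → i
r(17): 17−23=-6≡20 → u
h(7): 7−23=-16≡10 → k
m(12): 12−23=-11≡15 → p
d(3): 3−23=-20≡6 → g
i(8): 8−23=-15≡11 → l
s(18): 18−23=-5≡21 → v
h(7): 7−23=-16≡10 → k
x(23): 23−23=0 → a
m(12): 12−23=-11≡15 → p
u(20): 20−23=-3≡23 → x
g(6): 6−23=-17≡9 → j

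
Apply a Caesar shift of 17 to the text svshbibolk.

s(18): 18+17=35≡9 → j
v(21): 21+17=38≡12 → m
s(18): 18+17=35≡9 → j
h(7): 7+17=24 → y
b(1): 1+17=18 → s
i(8): 8+17=25 → z
b(1): 1+17=18 → s
o(14): 14+17=31≡5 → f
l(11): 11+17=28≡2 → c
k(10): 10+17=27≡1 → b

jmjyszsfcb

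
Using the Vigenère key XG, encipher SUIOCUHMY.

Repeat the key across the message: XGXGXGXGX
S(18)+X(23): 41≡15 → P
U(20)+G(6): 26≡0 → A
I(8)+X(23): 31≡5 → F
O(14)+G(6): 20 → U
C(2)+X(23): 25 → Z
U(20)+G(6): 26≡0 → A
H(7)+X(23): 30≡4 → E
M(12)+G(6): 18 → S
Y(24)+X(23): 47≡21 → V

PAFUZAESV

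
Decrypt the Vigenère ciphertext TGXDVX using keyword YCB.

VEWFTW

Repeat the key across the ciphertext: YCBYCB
T(19)−Y(24): -5≡21 → V
G(6)−C(2): 4 → E
X(23)−B(1): 22 → W
D(3)−Y(24): -21≡5 → F
V(21)−C(2): 19 → T
X(23)−B(1): 22 → W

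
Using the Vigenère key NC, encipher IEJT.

Repeat the key across the message: NCNC
I(8)+N(13): 21 → V
E(4)+C(2): 6 → G
J(9)+N(13): 22 → W
T(19)+C(2): 21 → V

VGWV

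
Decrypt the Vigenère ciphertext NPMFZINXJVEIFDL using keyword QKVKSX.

Repeat the key across the ciphertext: QKVKSXQKVKSXQKV
N(13)−Q(16): -3≡23 → X
P(15)−K(10): 5 → F
M(12)−V(21): -9≡17 → R
F(5)−K(10): -5≡21 → V
Z(25)−S(18): 7 → H
I(8)−X(23): -15≡11 → L
N(13)−Q(16): -3≡23 → X
X(23)−K(10): 13 → N
J(9)−V(21): -12≡14 → O
V(21)−K(10): 11 → L
E(4)−S(18): -14≡12 → M
I(8)−X(23): -15≡11 → L
F(5)−Q(16): -11≡15 → P
D(3)−K(10): -7≡19 → T
L(11)−V(21): -10≡16 → Q

XFRVHLXNOLMLPTQ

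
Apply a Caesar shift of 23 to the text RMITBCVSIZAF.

R(17): 17+23=40≡14 → O
M(12): 12+23=35≡9 → J
I(8): 8+23=31≡5 → F
T(19): 19+23=42≡16 → Q
B(1): 1+23=24 → Y
C(2): 2+23=25 → Z
V(21): 21+23=44≡18 → S
S(18): 18+23=41≡15 → P
I(8): 8+23=31≡5 → F
Z(25): 25+23=48≡22 → W
A(0): 0+23=23 → X
F(5): 5+23=28≡2 → C

OJFQYZSPFWXC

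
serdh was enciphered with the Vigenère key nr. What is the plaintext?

Repeat the key across the ciphertext: nrnrn
s(18)−n(13): 5 → f
e(4)−r(17): -13≡13 → n
r(17)−n(13): 4 → e
d(3)−r(17): -14≡12 → m
h(7)−n(13): -6≡20 → u

fnemu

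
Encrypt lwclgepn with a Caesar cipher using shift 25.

kvbkfdom

l(11): 11+25=36≡10 → k
w(22): 22+25=47≡21 → v
c(2): 2+25=27≡1 → b
l(11): 11+25=36≡10 → k
g(6): 6+25=31≡5 → f
e(4): 4+25=29≡3 → d
p(15): 15+25=40≡14 → o
n(13): 13+25=38≡12 → m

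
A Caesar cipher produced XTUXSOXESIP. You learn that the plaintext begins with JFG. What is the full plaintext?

From the crib: X(23)−J(9)=14, so the shift is 14.
Subtract 14 from each ciphertext letter:
X(23): 23−14=9 → J
T(19): 19−14=5 → F
U(20): 20−14=6 → G
X(23): 23−14=9 → J
S(18): 18−14=4 → E
O(14): 14−14=0 → A
X(23): 23−14=9 → J
E(4): 4−14=-10≡16 → Q
S(18): 18−14=4 → E
I(8): 8−14=-6≡20 → U
P(15): 15−14=1 → B

JFGJEAJQEUB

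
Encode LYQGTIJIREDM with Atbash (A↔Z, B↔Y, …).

L(11) → O(14)
Y(24) → B(1)
Q(16) → J(9)
G(6) → T(19)
T(19) → G(6)
I(8) → R(17)
J(9) → Q(16)
I(8) → R(17)
R(17) → I(8)
E(4) → V(21)
D(3) → W(22)
M(12) → N(13)

OBJTGRQRIVWN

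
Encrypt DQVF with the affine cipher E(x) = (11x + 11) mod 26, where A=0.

D(3): 11·3+11=44≡18 → S
Q(16): 11·16+11=187≡5 → F
V(21): 11·21+11=242≡8 → I
F(5): 11·5+11=66≡14 → O

SFIO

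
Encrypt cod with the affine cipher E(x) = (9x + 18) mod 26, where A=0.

c(2): 9·2+18=36≡10 → k
o(14): 9·14+18=144≡14 → o
d(3): 9·3+18=45≡19 → t

kot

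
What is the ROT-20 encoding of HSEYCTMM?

H(7): 7+20=27≡1 → B
S(18): 18+20=38≡12 → M
E(4): 4+20=24 → Y
Y(24): 24+20=44≡18 → S
C(2): 2+20=22 → W
T(19): 19+20=39≡13 → N
M(12): 12+20=32≡6 → G
M(12): 12+20=32≡6 → G

BMYSWNGG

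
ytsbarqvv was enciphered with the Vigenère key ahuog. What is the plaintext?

Repeat the key across the ciphertext: ahuogahuo
y(24)−a(0): 24 → y
t(19)−h(7): 12 → m
s(18)−u(20): -2≡24 → y
b(1)−o(14): -13≡13 → n
a(0)−g(6): -6≡20 → u
r(17)−a(0): 17 → r
q(16)−h(7): 9 → j
v(21)−u(20): 1 → b
v(21)−o(14): 7 → h

ymynurjbh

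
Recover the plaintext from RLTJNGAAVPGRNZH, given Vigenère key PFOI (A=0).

Repeat the key across the ciphertext: PFOIPFOIPFOIPFO
R(17)−P(15): 2 → C
L(11)−F(5): 6 → G
T(19)−O(14): 5 → F
J(9)−I(8): 1 → B
N(13)−P(15): -2≡24 → Y
G(6)−F(5): 1 → B
A(0)−O(14): -14≡12 → M
A(0)−I(8): -8≡18 → S
V(21)−P(15): 6 → G
P(15)−F(5): 10 → K
G(6)−O(14): -8≡18 → S
R(17)−I(8): 9 → J
N(13)−P(15): -2≡24 → Y
Z(25)−F(5): 20 → U
H(7)−O(14): -7≡19 → T

CGFBYBMSGKSJYUT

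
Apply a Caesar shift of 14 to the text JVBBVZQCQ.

XJPPJNEQE

J(9): 9+14=23 → X
V(21): 21+14=35≡9 → J
B(1): 1+14=15 → P
B(1): 1+14=15 → P
V(21): 21+14=35≡9 → J
Z(25): 25+14=39≡13 → N
Q(16): 16+14=30≡4 → E
C(2): 2+14=16 → Q
Q(16): 16+14=30≡4 → E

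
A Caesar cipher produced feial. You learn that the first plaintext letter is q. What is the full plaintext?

qptlw

From the crib: f(5)−q(16)=-11≡15, so the shift is 15.
Subtract 15 from each ciphertext letter:
f(5): 5−15=-10≡16 → q
e(4): 4−15=-11≡15 → p
i(8): 8−15=-7≡19 → t
a(0): 0−15=-15≡11 → l
l(11): 11−15=-4≡22 → w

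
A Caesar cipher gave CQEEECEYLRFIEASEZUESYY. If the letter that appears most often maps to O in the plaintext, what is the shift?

The most frequent ciphertext letter is E (appears 7 times).
E is position 4; O is position 14.
Shift = -10≡16.

16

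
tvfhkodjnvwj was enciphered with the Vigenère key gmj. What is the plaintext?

Repeat the key across the ciphertext: gmjgmjgmjgmj
t(19)−g(6): 13 → n
v(21)−m(12): 9 → j
f(5)−j(9): -4≡22 → w
h(7)−g(6): 1 → b
k(10)−m(12): -2≡24 → y
o(14)−j(9): 5 → f
d(3)−g(6): -3≡23 → x
j(9)−m(12): -3≡23 → x
n(13)−j(9): 4 → e
v(21)−g(6): 15 → p
w(22)−m(12): 10 → k
j(9)−j(9): 0 → a

njwbyfxxepka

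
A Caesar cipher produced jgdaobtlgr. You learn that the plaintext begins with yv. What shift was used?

From the crib: j(9)−y(24)=-15≡11, so the shift is 11.

11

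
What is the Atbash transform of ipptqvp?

i(8) → r(17)
p(15) → k(10)
p(15) → k(10)
t(19) → g(6)
q(16) → j(9)
v(21) → e(4)
p(15) → k(10)

rkkgjek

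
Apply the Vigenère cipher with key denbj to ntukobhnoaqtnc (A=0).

Repeat the key across the message: denbjdenbjdenb
n(13)+d(3): 16 → q
t(19)+e(4): 23 → x
u(20)+n(13): 33≡7 → h
k(10)+b(1): 11 → l
o(14)+j(9): 23 → x
b(1)+d(3): 4 → e
h(7)+e(4): 11 → l
n(13)+n(13): 26≡0 → a
o(14)+b(1): 15 → p
a(0)+j(9): 9 → j
q(16)+d(3): 19 → t
t(19)+e(4): 23 → x
n(13)+n(13): 26≡0 → a
c(2)+b(1): 3 → d

qxhlxelapjtxad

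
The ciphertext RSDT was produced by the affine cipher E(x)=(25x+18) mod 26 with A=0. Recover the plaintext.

BAPZ

The inverse of 25 mod 26 is 25, since 25·25=625≡1. Apply D(y)=25·(y−18) mod 26:
R(17): 25·(17−18)=-25≡1 → B
S(18): 25·(18−18)=0 → A
D(3): 25·(3−18)=-375≡15 → P
T(19): 25·(19−18)=25 → Z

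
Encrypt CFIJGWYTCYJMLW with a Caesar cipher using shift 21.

XADEBRTOXTEHGR

C(2): 2+21=23 → X
F(5): 5+21=26≡0 → A
I(8): 8+21=29≡3 → D
J(9): 9+21=30≡4 → E
G(6): 6+21=27≡1 → B
W(22): 22+21=43≡17 → R
Y(24): 24+21=45≡19 → T
T(19): 19+21=40≡14 → O
C(2): 2+21=23 → X
Y(24): 24+21=45≡19 → T
J(9): 9+21=30≡4 → E
M(12): 12+21=33≡7 → H
L(11): 11+21=32≡6 → G
W(22): 22+21=43≡17 → R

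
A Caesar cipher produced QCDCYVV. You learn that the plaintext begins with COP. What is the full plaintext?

From the crib: Q(16)−C(2)=14, so the shift is 14.
Subtract 14 from each ciphertext letter:
Q(16): 16−14=2 → C
C(2): 2−14=-12≡14 → O
D(3): 3−14=-11≡15 → P
C(2): 2−14=-12≡14 → O
Y(24): 24−14=10 → K
V(21): 21−14=7 → H
V(21): 21−14=7 → H

COPOKHH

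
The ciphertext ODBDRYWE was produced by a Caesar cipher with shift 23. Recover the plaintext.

O(14): 14−23=-9≡17 → R
D(3): 3−23=-20≡6 → G
B(1): 1−23=-22≡4 → E
D(3): 3−23=-20≡6 → G
R(17): 17−23=-6≡20 → U
Y(24): 24−23=1 → B
W(22): 22−23=-1≡25 → Z
E(4): 4−23=-19≡7 → H

RGEGUBZH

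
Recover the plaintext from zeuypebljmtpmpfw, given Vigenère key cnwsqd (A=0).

Repeat the key across the ciphertext: cnwsqdcnwsqdcnws
z(25)−c(2): 23 → x
e(4)−n(13): -9≡17 → r
u(20)−w(22): -2≡24 → y
y(24)−s(18): 6 → g
p(15)−q(16): -1≡25 → z
e(4)−d(3): 1 → b
b(1)−c(2): -1≡25 → z
l(11)−n(13): -2≡24 → y
j(9)−w(22): -13≡13 → n
m(12)−s(18): -6≡20 → u
t(19)−q(16): 3 → d
p(15)−d(3): 12 → m
m(12)−c(2): 10 → k
p(15)−n(13): 2 → c
f(5)−w(22): -17≡9 → j
w(22)−s(18): 4 → e

xrygzbzynudmkcje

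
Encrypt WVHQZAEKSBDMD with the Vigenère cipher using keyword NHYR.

Repeat the key across the message: NHYRNHYRNHYRN
W(22)+N(13): 35≡9 → J
V(21)+H(7): 28≡2 → C
H(7)+Y(24): 31≡5 → F
Q(16)+R(17): 33≡7 → H
Z(25)+N(13): 38≡12 → M
A(0)+H(7): 7 → H
E(4)+Y(24): 28≡2 → C
K(10)+R(17): 27≡1 → B
S(18)+N(13): 31≡5 → F
B(1)+H(7): 8 → I
D(3)+Y(24): 27≡1 → B
M(12)+R(17): 29≡3 → D
D(3)+N(13): 16 → Q

JCFHMHCBFIBDQ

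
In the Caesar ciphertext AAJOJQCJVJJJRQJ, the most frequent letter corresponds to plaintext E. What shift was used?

5

The most frequent ciphertext letter is J (appears 7 times).
J is position 9; E is position 4.
Shift = 5.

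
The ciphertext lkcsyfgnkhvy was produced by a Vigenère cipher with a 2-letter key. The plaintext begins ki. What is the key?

Subtract each crib letter from the matching ciphertext letter (mod 26):
l(11)−k(10)=1 → b
k(10)−i(8)=2 → c

bc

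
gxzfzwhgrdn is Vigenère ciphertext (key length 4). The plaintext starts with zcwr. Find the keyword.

Subtract each crib letter from the matching ciphertext letter (mod 26):
g(6)−z(25)=-19≡7 → h
x(23)−c(2)=21 → v
z(25)−w(22)=3 → d
f(5)−r(17)=-12≡14 → o

hvdo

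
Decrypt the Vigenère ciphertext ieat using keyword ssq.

qmkb

Repeat the key across the ciphertext: ssqs
i(8)−s(18): -10≡16 → q
e(4)−s(18): -14≡12 → m
a(0)−q(16): -16≡10 → k
t(19)−s(18): 1 → b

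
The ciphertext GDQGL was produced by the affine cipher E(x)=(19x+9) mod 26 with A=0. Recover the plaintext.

TMZTW

The inverse of 19 mod 26 is 11, since 19·11=209≡1. Apply D(y)=11·(y−9) mod 26:
G(6): 11·(6−9)=-33≡19 → T
D(3): 11·(3−9)=-66≡12 → M
Q(16): 11·(16−9)=77≡25 → Z
G(6): 11·(6−9)=-33≡19 → T
L(11): 11·(11−9)=22 → W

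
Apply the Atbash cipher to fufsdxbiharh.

f(5) → u(20)
u(20) → f(5)
f(5) → u(20)
s(18) → h(7)
d(3) → w(22)
x(23) → c(2)
b(1) → y(24)
i(8) → r(17)
h(7) → s(18)
a(0) → z(25)
r(17) → i(8)
h(7) → s(18)

ufuhwcyrszis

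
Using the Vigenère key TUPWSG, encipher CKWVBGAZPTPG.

VELRTMTTEPHM

Repeat the key across the message: TUPWSGTUPWSG
C(2)+T(19): 21 → V
K(10)+U(20): 30≡4 → E
W(22)+P(15): 37≡11 → L
V(21)+W(22): 43≡17 → R
B(1)+S(18): 19 → T
G(6)+G(6): 12 → M
A(0)+T(19): 19 → T
Z(25)+U(20): 45≡19 → T
P(15)+P(15): 30≡4 → E
T(19)+W(22): 41≡15 → P
P(15)+S(18): 33≡7 → H
G(6)+G(6): 12 → M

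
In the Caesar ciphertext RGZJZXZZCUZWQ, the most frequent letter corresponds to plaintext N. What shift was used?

The most frequent ciphertext letter is Z (appears 5 times).
Z is position 25; N is position 13.
Shift = 12.

12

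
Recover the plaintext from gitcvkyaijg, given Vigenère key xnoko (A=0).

jvfshnlmyvj

Repeat the key across the ciphertext: xnokoxnokox
g(6)−x(23): -17≡9 → j
i(8)−n(13): -5≡21 → v
t(19)−o(14): 5 → f
c(2)−k(10): -8≡18 → s
v(21)−o(14): 7 → h
k(10)−x(23): -13≡13 → n
y(24)−n(13): 11 → l
a(0)−o(14): -14≡12 → m
i(8)−k(10): -2≡24 → y
j(9)−o(14): -5≡21 → v
g(6)−x(23): -17≡9 → j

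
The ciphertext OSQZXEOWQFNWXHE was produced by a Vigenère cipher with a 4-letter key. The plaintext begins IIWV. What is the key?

Subtract each crib letter from the matching ciphertext letter (mod 26):
O(14)−I(8)=6 → G
S(18)−I(8)=10 → K
Q(16)−W(22)=-6≡20 → U
Z(25)−V(21)=4 → E

GKUE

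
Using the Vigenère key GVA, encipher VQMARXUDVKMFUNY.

Repeat the key across the message: GVAGVAGVAGVAGVA
V(21)+G(6): 27≡1 → B
Q(16)+V(21): 37≡11 → L
M(12)+A(0): 12 → M
A(0)+G(6): 6 → G
R(17)+V(21): 38≡12 → M
X(23)+A(0): 23 → X
U(20)+G(6): 26≡0 → A
D(3)+V(21): 24 → Y
V(21)+A(0): 21 → V
K(10)+G(6): 16 → Q
M(12)+V(21): 33≡7 → H
F(5)+A(0): 5 → F
U(20)+G(6): 26≡0 → A
N(13)+V(21): 34≡8 → I
Y(24)+A(0): 24 → Y

BLMGMXAYVQHFAIY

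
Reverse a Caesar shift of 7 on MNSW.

FGLP

M(12): 12−7=5 → F
N(13): 13−7=6 → G
S(18): 18−7=11 → L
W(22): 22−7=15 → P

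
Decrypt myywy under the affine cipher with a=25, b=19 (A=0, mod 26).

The inverse of 25 mod 26 is 25, since 25·25=625≡1. Apply D(y)=25·(y−19) mod 26:
m(12): 25·(12−19)=-175≡7 → h
y(24): 25·(24−19)=125≡21 → v
y(24): 25·(24−19)=125≡21 → v
w(22): 25·(22−19)=75≡23 → x
y(24): 25·(24−19)=125≡21 → v

hvvxv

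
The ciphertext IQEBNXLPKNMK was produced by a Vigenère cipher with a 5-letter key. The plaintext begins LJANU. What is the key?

Subtract each crib letter from the matching ciphertext letter (mod 26):
I(8)−L(11)=-3≡23 → X
Q(16)−J(9)=7 → H
E(4)−A(0)=4 → E
B(1)−N(13)=-12≡14 → O
N(13)−U(20)=-7≡19 → T

XHEOT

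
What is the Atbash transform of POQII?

P(15) → K(10)
O(14) → L(11)
Q(16) → J(9)
I(8) → R(17)
I(8) → R(17)

KLJRR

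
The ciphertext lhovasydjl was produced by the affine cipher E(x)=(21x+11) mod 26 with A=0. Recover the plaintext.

The inverse of 21 mod 26 is 5, since 21·5=105≡1. Apply D(y)=5·(y−11) mod 26:
l(11): 5·(11−11)=0 → a
h(7): 5·(7−11)=-20≡6 → g
o(14): 5·(14−11)=15 → p
v(21): 5·(21−11)=50≡24 → y
a(0): 5·(0−11)=-55≡23 → x
s(18): 5·(18−11)=35≡9 → j
y(24): 5·(24−11)=65≡13 → n
d(3): 5·(3−11)=-40≡12 → m
j(9): 5·(9−11)=-10≡16 → q
l(11): 5·(11−11)=0 → a

agpyxjnmqa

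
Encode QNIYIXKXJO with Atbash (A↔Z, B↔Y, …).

Q(16) → J(9)
N(13) → M(12)
I(8) → R(17)
Y(24) → B(1)
I(8) → R(17)
X(23) → C(2)
K(10) → P(15)
X(23) → C(2)
J(9) → Q(16)
O(14) → L(11)

JMRBRCPCQL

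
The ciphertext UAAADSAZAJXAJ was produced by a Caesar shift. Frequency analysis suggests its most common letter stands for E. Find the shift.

22

The most frequent ciphertext letter is A (appears 6 times).
A is position 0; E is position 4.
Shift = -4≡22.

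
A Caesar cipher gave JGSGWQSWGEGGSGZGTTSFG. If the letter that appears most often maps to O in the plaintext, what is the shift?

The most frequent ciphertext letter is G (appears 8 times).
G is position 6; O is position 14.
Shift = -8≡18.

18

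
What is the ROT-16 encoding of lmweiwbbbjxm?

bcmuymrrrznc

l(11): 11+16=27≡1 → b
m(12): 12+16=28≡2 → c
w(22): 22+16=38≡12 → m
e(4): 4+16=20 → u
i(8): 8+16=24 → y
w(22): 22+16=38≡12 → m
b(1): 1+16=17 → r
b(1): 1+16=17 → r
b(1): 1+16=17 → r
j(9): 9+16=25 → z
x(23): 23+16=39≡13 → n
m(12): 12+16=28≡2 → c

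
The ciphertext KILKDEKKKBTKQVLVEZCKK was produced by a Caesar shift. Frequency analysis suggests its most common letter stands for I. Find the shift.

The most frequent ciphertext letter is K (appears 8 times).
K is position 10; I is position 8.
Shift = 2.

2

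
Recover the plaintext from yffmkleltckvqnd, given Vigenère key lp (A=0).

nquxzwtwinzgfys

Repeat the key across the ciphertext: lplplplplplplpl
y(24)−l(11): 13 → n
f(5)−p(15): -10≡16 → q
f(5)−l(11): -6≡20 → u
m(12)−p(15): -3≡23 → x
k(10)−l(11): -1≡25 → z
l(11)−p(15): -4≡22 → w
e(4)−l(11): -7≡19 → t
l(11)−p(15): -4≡22 → w
t(19)−l(11): 8 → i
c(2)−p(15): -13≡13 → n
k(10)−l(11): -1≡25 → z
v(21)−p(15): 6 → g
q(16)−l(11): 5 → f
n(13)−p(15): -2≡24 → y
d(3)−l(11): -8≡18 → s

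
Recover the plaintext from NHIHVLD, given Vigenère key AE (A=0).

Repeat the key across the ciphertext: AEAEAEA
N(13)−A(0): 13 → N
H(7)−E(4): 3 → D
I(8)−A(0): 8 → I
H(7)−E(4): 3 → D
V(21)−A(0): 21 → V
L(11)−E(4): 7 → H
D(3)−A(0): 3 → D

NDIDVHD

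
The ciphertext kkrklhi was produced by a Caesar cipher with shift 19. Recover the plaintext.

k(10): 10−19=-9≡17 → r
k(10): 10−19=-9≡17 → r
r(17): 17−19=-2≡24 → y
k(10): 10−19=-9≡17 → r
l(11): 11−19=-8≡18 → s
h(7): 7−19=-12≡14 → o
i(8): 8−19=-11≡15 → p

rryrsop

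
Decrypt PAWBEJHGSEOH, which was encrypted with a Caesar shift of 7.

ITPUXCAZLXHA

P(15): 15−7=8 → I
A(0): 0−7=-7≡19 → T
W(22): 22−7=15 → P
B(1): 1−7=-6≡20 → U
E(4): 4−7=-3≡23 → X
J(9): 9−7=2 → C
H(7): 7−7=0 → A
G(6): 6−7=-1≡25 → Z
S(18): 18−7=11 → L
E(4): 4−7=-3≡23 → X
O(14): 14−7=7 → H
H(7): 7−7=0 → A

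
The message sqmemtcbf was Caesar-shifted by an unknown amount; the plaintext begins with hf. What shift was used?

From the crib: s(18)−h(7)=11, so the shift is 11.

11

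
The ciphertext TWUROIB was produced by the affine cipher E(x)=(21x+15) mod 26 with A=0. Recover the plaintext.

The inverse of 21 mod 26 is 5, since 21·5=105≡1. Apply D(y)=5·(y−15) mod 26:
T(19): 5·(19−15)=20 → U
W(22): 5·(22−15)=35≡9 → J
U(20): 5·(20−15)=25 → Z
R(17): 5·(17−15)=10 → K
O(14): 5·(14−15)=-5≡21 → V
I(8): 5·(8−15)=-35≡17 → R
B(1): 5·(1−15)=-70≡8 → I

UJZKVRI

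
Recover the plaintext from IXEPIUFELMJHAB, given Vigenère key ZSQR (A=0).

JFOYJCPNMUTQBJ

Repeat the key across the ciphertext: ZSQRZSQRZSQRZS
I(8)−Z(25): -17≡9 → J
X(23)−S(18): 5 → F
E(4)−Q(16): -12≡14 → O
P(15)−R(17): -2≡24 → Y
I(8)−Z(25): -17≡9 → J
U(20)−S(18): 2 → C
F(5)−Q(16): -11≡15 → P
E(4)−R(17): -13≡13 → N
L(11)−Z(25): -14≡12 → M
M(12)−S(18): -6≡20 → U
J(9)−Q(16): -7≡19 → T
H(7)−R(17): -10≡16 → Q
A(0)−Z(25): -25≡1 → B
B(1)−S(18): -17≡9 → J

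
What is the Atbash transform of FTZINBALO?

UGARMYZOL

F(5) → U(20)
T(19) → G(6)
Z(25) → A(0)
I(8) → R(17)
N(13) → M(12)
B(1) → Y(24)
A(0) → Z(25)
L(11) → O(14)
O(14) → L(11)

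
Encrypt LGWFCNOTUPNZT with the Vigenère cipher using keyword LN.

WTHSNAZGFCYME

Repeat the key across the message: LNLNLNLNLNLNL
L(11)+L(11): 22 → W
G(6)+N(13): 19 → T
W(22)+L(11): 33≡7 → H
F(5)+N(13): 18 → S
C(2)+L(11): 13 → N
N(13)+N(13): 26≡0 → A
O(14)+L(11): 25 → Z
T(19)+N(13): 32≡6 → G
U(20)+L(11): 31≡5 → F
P(15)+N(13): 28≡2 → C
N(13)+L(11): 24 → Y
Z(25)+N(13): 38≡12 → M
T(19)+L(11): 30≡4 → E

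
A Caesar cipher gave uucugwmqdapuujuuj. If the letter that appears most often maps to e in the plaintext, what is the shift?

16

The most frequent ciphertext letter is u (appears 7 times).
u is position 20; e is position 4.
Shift = 16.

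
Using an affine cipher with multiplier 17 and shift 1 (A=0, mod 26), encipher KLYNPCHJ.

K(10): 17·10+1=171≡15 → P
L(11): 17·11+1=188≡6 → G
Y(24): 17·24+1=409≡19 → T
N(13): 17·13+1=222≡14 → O
P(15): 17·15+1=256≡22 → W
C(2): 17·2+1=35≡9 → J
H(7): 17·7+1=120≡16 → Q
J(9): 17·9+1=154≡24 → Y

PGTOWJQY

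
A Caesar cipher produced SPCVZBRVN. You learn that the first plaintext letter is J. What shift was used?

9

From the crib: S(18)−J(9)=9, so the shift is 9.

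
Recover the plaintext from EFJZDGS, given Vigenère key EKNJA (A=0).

Repeat the key across the ciphertext: EKNJAEK
E(4)−E(4): 0 → A
F(5)−K(10): -5≡21 → V
J(9)−N(13): -4≡22 → W
Z(25)−J(9): 16 → Q
D(3)−A(0): 3 → D
G(6)−E(4): 2 → C
S(18)−K(10): 8 → I

AVWQDCI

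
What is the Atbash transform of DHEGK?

D(3) → W(22)
H(7) → S(18)
E(4) → V(21)
G(6) → T(19)
K(10) → P(15)

WSVTP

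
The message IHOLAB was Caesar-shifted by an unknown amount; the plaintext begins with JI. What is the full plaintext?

JIPMBC

From the crib: I(8)−J(9)=-1≡25, so the shift is 25.
Subtract 25 from each ciphertext letter:
I(8): 8−25=-17≡9 → J
H(7): 7−25=-18≡8 → I
O(14): 14−25=-11≡15 → P
L(11): 11−25=-14≡12 → M
A(0): 0−25=-25≡1 → B
B(1): 1−25=-24≡2 → C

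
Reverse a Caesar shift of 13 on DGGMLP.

QTTZYC

D(3): 3−13=-10≡16 → Q
G(6): 6−13=-7≡19 → T
G(6): 6−13=-7≡19 → T
M(12): 12−13=-1≡25 → Z
L(11): 11−13=-2≡24 → Y
P(15): 15−13=2 → C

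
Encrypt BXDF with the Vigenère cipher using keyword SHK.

TENX

Repeat the key across the message: SHKS
B(1)+S(18): 19 → T
X(23)+H(7): 30≡4 → E
D(3)+K(10): 13 → N
F(5)+S(18): 23 → X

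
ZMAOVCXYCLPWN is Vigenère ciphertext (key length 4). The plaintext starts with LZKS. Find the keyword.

Subtract each crib letter from the matching ciphertext letter (mod 26):
Z(25)−L(11)=14 → O
M(12)−Z(25)=-13≡13 → N
A(0)−K(10)=-10≡16 → Q
O(14)−S(18)=-4≡22 → W

ONQW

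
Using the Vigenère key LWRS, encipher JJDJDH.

Repeat the key across the message: LWRSLW
J(9)+L(11): 20 → U
J(9)+W(22): 31≡5 → F
D(3)+R(17): 20 → U
J(9)+S(18): 27≡1 → B
D(3)+L(11): 14 → O
H(7)+W(22): 29≡3 → D

UFUBOD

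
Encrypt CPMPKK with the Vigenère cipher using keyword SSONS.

UHACCC

Repeat the key across the message: SSONSS
C(2)+S(18): 20 → U
P(15)+S(18): 33≡7 → H
M(12)+O(14): 26≡0 → A
P(15)+N(13): 28≡2 → C
K(10)+S(18): 28≡2 → C
K(10)+S(18): 28≡2 → C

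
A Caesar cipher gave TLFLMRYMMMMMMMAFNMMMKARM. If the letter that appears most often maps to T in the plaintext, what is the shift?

The most frequent ciphertext letter is M (appears 12 times).
M is position 12; T is position 19.
Shift = -7≡19.

19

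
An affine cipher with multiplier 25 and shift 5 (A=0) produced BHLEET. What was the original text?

The inverse of 25 mod 26 is 25, since 25·25=625≡1. Apply D(y)=25·(y−5) mod 26:
B(1): 25·(1−5)=-100≡4 → E
H(7): 25·(7−5)=50≡24 → Y
L(11): 25·(11−5)=150≡20 → U
E(4): 25·(4−5)=-25≡1 → B
E(4): 25·(4−5)=-25≡1 → B
T(19): 25·(19−5)=350≡12 → M

EYUBBM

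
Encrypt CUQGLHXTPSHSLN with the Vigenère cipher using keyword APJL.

CJZRLWGEPHQDLC

Repeat the key across the message: APJLAPJLAPJLAP
C(2)+A(0): 2 → C
U(20)+P(15): 35≡9 → J
Q(16)+J(9): 25 → Z
G(6)+L(11): 17 → R
L(11)+A(0): 11 → L
H(7)+P(15): 22 → W
X(23)+J(9): 32≡6 → G
T(19)+L(11): 30≡4 → E
P(15)+A(0): 15 → P
S(18)+P(15): 33≡7 → H
H(7)+J(9): 16 → Q
S(18)+L(11): 29≡3 → D
L(11)+A(0): 11 → L
N(13)+P(15): 28≡2 → C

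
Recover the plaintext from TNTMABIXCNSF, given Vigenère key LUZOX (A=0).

Repeat the key across the ciphertext: LUZOXLUZOXLU
T(19)−L(11): 8 → I
N(13)−U(20): -7≡19 → T
T(19)−Z(25): -6≡20 → U
M(12)−O(14): -2≡24 → Y
A(0)−X(23): -23≡3 → D
B(1)−L(11): -10≡16 → Q
I(8)−U(20): -12≡14 → O
X(23)−Z(25): -2≡24 → Y
C(2)−O(14): -12≡14 → O
N(13)−X(23): -10≡16 → Q
S(18)−L(11): 7 → H
F(5)−U(20): -15≡11 → L

ITUYDQOYOQHL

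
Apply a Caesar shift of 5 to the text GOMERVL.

LTRJWAQ

G(6): 6+5=11 → L
O(14): 14+5=19 → T
M(12): 12+5=17 → R
E(4): 4+5=9 → J
R(17): 17+5=22 → W
V(21): 21+5=26≡0 → A
L(11): 11+5=16 → Q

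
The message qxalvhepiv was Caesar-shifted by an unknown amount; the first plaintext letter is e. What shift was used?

From the crib: q(16)−e(4)=12, so the shift is 12.

12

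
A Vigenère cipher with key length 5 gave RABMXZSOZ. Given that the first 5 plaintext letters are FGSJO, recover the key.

MUJDJ

Subtract each crib letter from the matching ciphertext letter (mod 26):
R(17)−F(5)=12 → M
A(0)−G(6)=-6≡20 → U
B(1)−S(18)=-17≡9 → J
M(12)−J(9)=3 → D
X(23)−O(14)=9 → J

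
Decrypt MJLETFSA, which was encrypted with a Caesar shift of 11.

BYATIUHP

M(12): 12−11=1 → B
J(9): 9−11=-2≡24 → Y
L(11): 11−11=0 → A
E(4): 4−11=-7≡19 → T
T(19): 19−11=8 → I
F(5): 5−11=-6≡20 → U
S(18): 18−11=7 → H
A(0): 0−11=-11≡15 → P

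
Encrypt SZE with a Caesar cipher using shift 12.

ELQ

S(18): 18+12=30≡4 → E
Z(25): 25+12=37≡11 → L
E(4): 4+12=16 → Q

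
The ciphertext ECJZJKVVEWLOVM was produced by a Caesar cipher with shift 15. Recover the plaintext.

PNUKUVGGPHWZGX

E(4): 4−15=-11≡15 → P
C(2): 2−15=-13≡13 → N
J(9): 9−15=-6≡20 → U
Z(25): 25−15=10 → K
J(9): 9−15=-6≡20 → U
K(10): 10−15=-5≡21 → V
V(21): 21−15=6 → G
V(21): 21−15=6 → G
E(4): 4−15=-11≡15 → P
W(22): 22−15=7 → H
L(11): 11−15=-4≡22 → W
O(14): 14−15=-1≡25 → Z
V(21): 21−15=6 → G
M(12): 12−15=-3≡23 → X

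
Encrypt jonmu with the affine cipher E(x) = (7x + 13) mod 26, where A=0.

j(9): 7·9+13=76≡24 → y
o(14): 7·14+13=111≡7 → h
n(13): 7·13+13=104≡0 → a
m(12): 7·12+13=97≡19 → t
u(20): 7·20+13=153≡23 → x

yhatx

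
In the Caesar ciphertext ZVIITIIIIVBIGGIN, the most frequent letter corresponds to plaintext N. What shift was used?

The most frequent ciphertext letter is I (appears 8 times).
I is position 8; N is position 13.
Shift = -5≡21.

21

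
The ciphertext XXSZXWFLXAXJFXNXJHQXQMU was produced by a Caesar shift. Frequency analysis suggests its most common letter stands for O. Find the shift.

The most frequent ciphertext letter is X (appears 8 times).
X is position 23; O is position 14.
Shift = 9.

9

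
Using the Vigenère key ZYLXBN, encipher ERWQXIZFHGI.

DPHNYVYDSDJ

Repeat the key across the message: ZYLXBNZYLXB
E(4)+Z(25): 29≡3 → D
R(17)+Y(24): 41≡15 → P
W(22)+L(11): 33≡7 → H
Q(16)+X(23): 39≡13 → N
X(23)+B(1): 24 → Y
I(8)+N(13): 21 → V
Z(25)+Z(25): 50≡24 → Y
F(5)+Y(24): 29≡3 → D
H(7)+L(11): 18 → S
G(6)+X(23): 29≡3 → D
I(8)+B(1): 9 → J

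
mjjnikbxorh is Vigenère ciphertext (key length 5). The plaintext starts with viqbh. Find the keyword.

rbtmb

Subtract each crib letter from the matching ciphertext letter (mod 26):
m(12)−v(21)=-9≡17 → r
j(9)−i(8)=1 → b
j(9)−q(16)=-7≡19 → t
n(13)−b(1)=12 → m
i(8)−h(7)=1 → b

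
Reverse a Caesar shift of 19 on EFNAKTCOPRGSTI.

LMUHRAJVWYNZAP

E(4): 4−19=-15≡11 → L
F(5): 5−19=-14≡12 → M
N(13): 13−19=-6≡20 → U
A(0): 0−19=-19≡7 → H
K(10): 10−19=-9≡17 → R
T(19): 19−19=0 → A
C(2): 2−19=-17≡9 → J
O(14): 14−19=-5≡21 → V
P(15): 15−19=-4≡22 → W
R(17): 17−19=-2≡24 → Y
G(6): 6−19=-13≡13 → N
S(18): 18−19=-1≡25 → Z
T(19): 19−19=0 → A
I(8): 8−19=-11≡15 → P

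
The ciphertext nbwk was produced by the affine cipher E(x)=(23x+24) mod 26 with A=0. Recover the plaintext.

The inverse of 23 mod 26 is 17, since 23·17=391≡1. Apply D(y)=17·(y−24) mod 26:
n(13): 17·(13−24)=-187≡21 → v
b(1): 17·(1−24)=-391≡25 → z
w(22): 17·(22−24)=-34≡18 → s
k(10): 17·(10−24)=-238≡22 → w

vzsw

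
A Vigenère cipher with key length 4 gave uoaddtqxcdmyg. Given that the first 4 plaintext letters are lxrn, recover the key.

Subtract each crib letter from the matching ciphertext letter (mod 26):
u(20)−l(11)=9 → j
o(14)−x(23)=-9≡17 → r
a(0)−r(17)=-17≡9 → j
d(3)−n(13)=-10≡16 → q

jrjq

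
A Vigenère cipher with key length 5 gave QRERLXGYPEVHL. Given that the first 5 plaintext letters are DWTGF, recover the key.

NVLLG

Subtract each crib letter from the matching ciphertext letter (mod 26):
Q(16)−D(3)=13 → N
R(17)−W(22)=-5≡21 → V
E(4)−T(19)=-15≡11 → L
R(17)−G(6)=11 → L
L(11)−F(5)=6 → G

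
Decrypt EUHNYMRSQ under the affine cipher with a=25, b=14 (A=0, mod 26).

The inverse of 25 mod 26 is 25, since 25·25=625≡1. Apply D(y)=25·(y−14) mod 26:
E(4): 25·(4−14)=-250≡10 → K
U(20): 25·(20−14)=150≡20 → U
H(7): 25·(7−14)=-175≡7 → H
N(13): 25·(13−14)=-25≡1 → B
Y(24): 25·(24−14)=250≡16 → Q
M(12): 25·(12−14)=-50≡2 → C
R(17): 25·(17−14)=75≡23 → X
S(18): 25·(18−14)=100≡22 → W
Q(16): 25·(16−14)=50≡24 → Y

KUHBQCXWY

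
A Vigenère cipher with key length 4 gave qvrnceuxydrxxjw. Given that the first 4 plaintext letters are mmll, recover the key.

ejgc

Subtract each crib letter from the matching ciphertext letter (mod 26):
q(16)−m(12)=4 → e
v(21)−m(12)=9 → j
r(17)−l(11)=6 → g
n(13)−l(11)=2 → c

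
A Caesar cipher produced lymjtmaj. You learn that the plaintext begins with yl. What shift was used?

From the crib: l(11)−y(24)=-13≡13, so the shift is 13.

13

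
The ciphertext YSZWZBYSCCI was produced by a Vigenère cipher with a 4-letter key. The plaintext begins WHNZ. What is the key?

Subtract each crib letter from the matching ciphertext letter (mod 26):
Y(24)−W(22)=2 → C
S(18)−H(7)=11 → L
Z(25)−N(13)=12 → M
W(22)−Z(25)=-3≡23 → X

CLMX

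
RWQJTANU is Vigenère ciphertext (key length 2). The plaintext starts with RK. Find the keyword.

Subtract each crib letter from the matching ciphertext letter (mod 26):
R(17)−R(17)=0 → A
W(22)−K(10)=12 → M

AM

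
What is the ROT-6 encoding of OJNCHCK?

UPTINIQ

O(14): 14+6=20 → U
J(9): 9+6=15 → P
N(13): 13+6=19 → T
C(2): 2+6=8 → I
H(7): 7+6=13 → N
C(2): 2+6=8 → I
K(10): 10+6=16 → Q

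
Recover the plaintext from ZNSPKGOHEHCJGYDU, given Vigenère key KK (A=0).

Repeat the key across the ciphertext: KKKKKKKKKKKKKKKK
Z(25)−K(10): 15 → P
N(13)−K(10): 3 → D
S(18)−K(10): 8 → I
P(15)−K(10): 5 → F
K(10)−K(10): 0 → A
G(6)−K(10): -4≡22 → W
O(14)−K(10): 4 → E
H(7)−K(10): -3≡23 → X
E(4)−K(10): -6≡20 → U
H(7)−K(10): -3≡23 → X
C(2)−K(10): -8≡18 → S
J(9)−K(10): -1≡25 → Z
G(6)−K(10): -4≡22 → W
Y(24)−K(10): 14 → O
D(3)−K(10): -7≡19 → T
U(20)−K(10): 10 → K

PDIFAWEXUXSZWOTK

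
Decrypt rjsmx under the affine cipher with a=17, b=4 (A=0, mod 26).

The inverse of 17 mod 26 is 23, since 17·23=391≡1. Apply D(y)=23·(y−4) mod 26:
r(17): 23·(17−4)=299≡13 → n
j(9): 23·(9−4)=115≡11 → l
s(18): 23·(18−4)=322≡10 → k
m(12): 23·(12−4)=184≡2 → c
x(23): 23·(23−4)=437≡21 → v

nlkcv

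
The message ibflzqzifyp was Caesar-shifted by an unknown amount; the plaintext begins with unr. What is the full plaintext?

From the crib: i(8)−u(20)=-12≡14, so the shift is 14.
Subtract 14 from each ciphertext letter:
i(8): 8−14=-6≡20 → u
b(1): 1−14=-13≡13 → n
f(5): 5−14=-9≡17 → r
l(11): 11−14=-3≡23 → x
z(25): 25−14=11 → l
q(16): 16−14=2 → c
z(25): 25−14=11 → l
i(8): 8−14=-6≡20 → u
f(5): 5−14=-9≡17 → r
y(24): 24−14=10 → k
p(15): 15−14=1 → b

unrxlclurkb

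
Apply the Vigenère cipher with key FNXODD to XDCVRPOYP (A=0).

Repeat the key across the message: FNXODDFNX
X(23)+F(5): 28≡2 → C
D(3)+N(13): 16 → Q
C(2)+X(23): 25 → Z
V(21)+O(14): 35≡9 → J
R(17)+D(3): 20 → U
P(15)+D(3): 18 → S
O(14)+F(5): 19 → T
Y(24)+N(13): 37≡11 → L
P(15)+X(23): 38≡12 → M

CQZJUSTLM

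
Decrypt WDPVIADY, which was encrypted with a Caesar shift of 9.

W(22): 22−9=13 → N
D(3): 3−9=-6≡20 → U
P(15): 15−9=6 → G
V(21): 21−9=12 → M
I(8): 8−9=-1≡25 → Z
A(0): 0−9=-9≡17 → R
D(3): 3−9=-6≡20 → U
Y(24): 24−9=15 → P

NUGMZRUP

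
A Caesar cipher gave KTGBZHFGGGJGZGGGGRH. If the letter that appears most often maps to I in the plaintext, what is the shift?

The most frequent ciphertext letter is G (appears 9 times).
G is position 6; I is position 8.
Shift = -2≡24.

24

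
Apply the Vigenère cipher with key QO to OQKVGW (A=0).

Repeat the key across the message: QOQOQO
O(14)+Q(16): 30≡4 → E
Q(16)+O(14): 30≡4 → E
K(10)+Q(16): 26≡0 → A
V(21)+O(14): 35≡9 → J
G(6)+Q(16): 22 → W
W(22)+O(14): 36≡10 → K

EEAJWK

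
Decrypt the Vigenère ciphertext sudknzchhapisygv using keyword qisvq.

cmlpxjupmkzaadqf

Repeat the key across the ciphertext: qisvqqisvqqisvqq
s(18)−q(16): 2 → c
u(20)−i(8): 12 → m
d(3)−s(18): -15≡11 → l
k(10)−v(21): -11≡15 → p
n(13)−q(16): -3≡23 → x
z(25)−q(16): 9 → j
c(2)−i(8): -6≡20 → u
h(7)−s(18): -11≡15 → p
h(7)−v(21): -14≡12 → m
a(0)−q(16): -16≡10 → k
p(15)−q(16): -1≡25 → z
i(8)−i(8): 0 → a
s(18)−s(18): 0 → a
y(24)−v(21): 3 → d
g(6)−q(16): -10≡16 → q
v(21)−q(16): 5 → f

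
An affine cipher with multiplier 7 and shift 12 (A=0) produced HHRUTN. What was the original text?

DDXQBP

The inverse of 7 mod 26 is 15, since 7·15=105≡1. Apply D(y)=15·(y−12) mod 26:
H(7): 15·(7−12)=-75≡3 → D
H(7): 15·(7−12)=-75≡3 → D
R(17): 15·(17−12)=75≡23 → X
U(20): 15·(20−12)=120≡16 → Q
T(19): 15·(19−12)=105≡1 → B
N(13): 15·(13−12)=15 → P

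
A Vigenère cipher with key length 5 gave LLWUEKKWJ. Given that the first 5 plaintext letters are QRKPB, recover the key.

VUMFD

Subtract each crib letter from the matching ciphertext letter (mod 26):
L(11)−Q(16)=-5≡21 → V
L(11)−R(17)=-6≡20 → U
W(22)−K(10)=12 → M
U(20)−P(15)=5 → F
E(4)−B(1)=3 → D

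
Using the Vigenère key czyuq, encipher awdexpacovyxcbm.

Repeat the key across the message: czyuqczyuqczyuq
a(0)+c(2): 2 → c
w(22)+z(25): 47≡21 → v
d(3)+y(24): 27≡1 → b
e(4)+u(20): 24 → y
x(23)+q(16): 39≡13 → n
p(15)+c(2): 17 → r
a(0)+z(25): 25 → z
c(2)+y(24): 26≡0 → a
o(14)+u(20): 34≡8 → i
v(21)+q(16): 37≡11 → l
y(24)+c(2): 26≡0 → a
x(23)+z(25): 48≡22 → w
c(2)+y(24): 26≡0 → a
b(1)+u(20): 21 → v
m(12)+q(16): 28≡2 → c

cvbynrzailawavc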